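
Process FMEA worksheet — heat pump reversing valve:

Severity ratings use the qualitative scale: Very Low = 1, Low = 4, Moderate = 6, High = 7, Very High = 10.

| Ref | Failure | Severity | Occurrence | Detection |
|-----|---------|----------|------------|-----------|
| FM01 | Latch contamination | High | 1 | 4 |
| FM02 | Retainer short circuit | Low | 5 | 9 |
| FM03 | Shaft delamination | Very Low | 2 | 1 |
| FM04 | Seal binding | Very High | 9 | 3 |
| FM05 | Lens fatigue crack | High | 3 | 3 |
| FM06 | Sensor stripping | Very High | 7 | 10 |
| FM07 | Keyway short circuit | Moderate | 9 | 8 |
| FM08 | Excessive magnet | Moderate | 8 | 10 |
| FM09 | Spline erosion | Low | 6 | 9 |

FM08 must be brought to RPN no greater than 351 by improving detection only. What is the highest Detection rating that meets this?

FM08: S=6, O=8, D=10 → current RPN = 480.
Fixed product = 48. Need 48 × D ≤ 351, so D ≤ 351/48 = 7.31.
Maximum integer Detection rating = 7 (gives RPN 336; D=8 would give 384 > 351).

7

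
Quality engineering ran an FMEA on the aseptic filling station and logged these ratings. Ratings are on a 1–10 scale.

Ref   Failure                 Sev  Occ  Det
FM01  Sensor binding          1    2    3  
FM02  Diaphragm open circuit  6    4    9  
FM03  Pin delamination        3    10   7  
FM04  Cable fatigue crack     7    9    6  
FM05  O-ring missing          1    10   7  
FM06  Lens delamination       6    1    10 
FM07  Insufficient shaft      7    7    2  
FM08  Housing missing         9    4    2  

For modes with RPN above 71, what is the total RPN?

974

RPN = Severity × Occurrence × Detection:
  FM01: 1 × 2 × 3 = 6
  FM02: 6 × 4 × 9 = 216
  FM03: 3 × 10 × 7 = 210
  FM04: 7 × 9 × 6 = 378
  FM05: 1 × 10 × 7 = 70
  FM06: 6 × 1 × 10 = 60
  FM07: 7 × 7 × 2 = 98
  FM08: 9 × 4 × 2 = 72
RPN > 71: FM02 (216), FM03 (210), FM04 (378), FM07 (98), FM08 (72).
Sum: 216 + 210 + 378 + 98 + 72 = 974.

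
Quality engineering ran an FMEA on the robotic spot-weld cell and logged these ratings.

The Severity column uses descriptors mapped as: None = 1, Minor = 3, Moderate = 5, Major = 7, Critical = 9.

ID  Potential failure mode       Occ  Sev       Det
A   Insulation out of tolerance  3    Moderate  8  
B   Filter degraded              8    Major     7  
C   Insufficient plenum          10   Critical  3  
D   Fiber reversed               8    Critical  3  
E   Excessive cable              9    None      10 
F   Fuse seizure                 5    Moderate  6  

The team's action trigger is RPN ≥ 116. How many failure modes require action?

5

RPN = Severity × Occurrence × Detection:
  A: 5 × 3 × 8 = 120
  B: 7 × 8 × 7 = 392
  C: 9 × 10 × 3 = 270
  D: 9 × 8 × 3 = 216
  E: 1 × 9 × 10 = 90
  F: 5 × 5 × 6 = 150
Modes with RPN ≥ 116: A (120), B (392), C (270), D (216), F (150) → 5.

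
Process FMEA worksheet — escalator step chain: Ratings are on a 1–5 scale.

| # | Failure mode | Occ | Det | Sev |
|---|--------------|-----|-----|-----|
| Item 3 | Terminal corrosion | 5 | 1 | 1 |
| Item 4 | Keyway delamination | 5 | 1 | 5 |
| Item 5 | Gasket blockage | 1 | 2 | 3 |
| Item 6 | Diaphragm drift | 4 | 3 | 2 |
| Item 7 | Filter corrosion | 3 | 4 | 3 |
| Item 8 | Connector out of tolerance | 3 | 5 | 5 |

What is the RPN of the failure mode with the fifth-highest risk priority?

RPN = Severity × Occurrence × Detection:
  Item 3: 1 × 5 × 1 = 5
  Item 4: 5 × 5 × 1 = 25
  Item 5: 3 × 1 × 2 = 6
  Item 6: 2 × 4 × 3 = 24
  Item 7: 3 × 3 × 4 = 36
  Item 8: 5 × 3 × 5 = 75
Sorted descending: 75, 36, 25, 24, 6, 5.
The fifth-highest RPN is 6 (Item 5).

6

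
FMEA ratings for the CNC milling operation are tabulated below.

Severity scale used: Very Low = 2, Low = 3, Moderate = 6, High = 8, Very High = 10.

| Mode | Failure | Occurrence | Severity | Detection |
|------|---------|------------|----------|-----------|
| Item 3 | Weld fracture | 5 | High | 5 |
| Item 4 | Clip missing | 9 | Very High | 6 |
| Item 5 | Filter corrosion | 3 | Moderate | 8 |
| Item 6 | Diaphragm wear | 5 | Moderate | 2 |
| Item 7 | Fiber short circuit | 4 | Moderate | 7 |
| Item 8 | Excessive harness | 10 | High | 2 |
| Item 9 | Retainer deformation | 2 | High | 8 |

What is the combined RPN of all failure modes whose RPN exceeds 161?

RPN = Severity × Occurrence × Detection:
  Item 3: 8 × 5 × 5 = 200
  Item 4: 10 × 9 × 6 = 540
  Item 5: 6 × 3 × 8 = 144
  Item 6: 6 × 5 × 2 = 60
  Item 7: 6 × 4 × 7 = 168
  Item 8: 8 × 10 × 2 = 160
  Item 9: 8 × 2 × 8 = 128
RPN > 161: Item 3 (200), Item 4 (540), Item 7 (168).
Sum: 200 + 540 + 168 = 908.

908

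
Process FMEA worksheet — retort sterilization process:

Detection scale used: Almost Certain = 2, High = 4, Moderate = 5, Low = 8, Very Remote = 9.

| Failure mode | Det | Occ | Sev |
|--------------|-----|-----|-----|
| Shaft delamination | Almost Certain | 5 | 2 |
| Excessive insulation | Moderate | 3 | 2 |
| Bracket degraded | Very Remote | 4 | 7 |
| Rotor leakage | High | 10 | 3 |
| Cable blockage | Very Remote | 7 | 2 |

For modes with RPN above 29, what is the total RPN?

RPN = Severity × Occurrence × Detection:
  Shaft delamination: 2 × 5 × 2 = 20
  Excessive insulation: 2 × 3 × 5 = 30
  Bracket degraded: 7 × 4 × 9 = 252
  Rotor leakage: 3 × 10 × 4 = 120
  Cable blockage: 2 × 7 × 9 = 126
RPN > 29: Excessive insulation (30), Bracket degraded (252), Rotor leakage (120), Cable blockage (126).
Sum: 30 + 252 + 120 + 126 = 528.

528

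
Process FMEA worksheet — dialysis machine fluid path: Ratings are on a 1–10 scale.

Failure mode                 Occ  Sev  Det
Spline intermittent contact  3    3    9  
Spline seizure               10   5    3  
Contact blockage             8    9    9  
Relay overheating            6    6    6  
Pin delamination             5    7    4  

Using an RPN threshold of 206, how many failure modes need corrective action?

RPN = Severity × Occurrence × Detection:
  Spline intermittent contact: 3 × 3 × 9 = 81
  Spline seizure: 5 × 10 × 3 = 150
  Contact blockage: 9 × 8 × 9 = 648
  Relay overheating: 6 × 6 × 6 = 216
  Pin delamination: 7 × 5 × 4 = 140
Modes with RPN ≥ 206: Contact blockage (648), Relay overheating (216) → 2.

2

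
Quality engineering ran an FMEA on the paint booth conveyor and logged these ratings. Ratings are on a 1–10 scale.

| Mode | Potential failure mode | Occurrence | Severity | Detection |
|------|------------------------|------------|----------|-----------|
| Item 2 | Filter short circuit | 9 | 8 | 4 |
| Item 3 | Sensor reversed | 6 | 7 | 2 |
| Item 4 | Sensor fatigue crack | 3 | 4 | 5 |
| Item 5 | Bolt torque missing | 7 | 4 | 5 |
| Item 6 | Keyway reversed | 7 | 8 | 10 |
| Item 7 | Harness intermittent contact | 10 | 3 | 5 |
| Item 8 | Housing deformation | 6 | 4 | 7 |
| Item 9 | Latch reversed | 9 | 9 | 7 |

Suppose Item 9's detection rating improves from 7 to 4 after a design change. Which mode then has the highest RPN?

RPN = Severity × Occurrence × Detection:
  Item 2: 8 × 9 × 4 = 288
  Item 3: 7 × 6 × 2 = 84
  Item 4: 4 × 3 × 5 = 60
  Item 5: 4 × 7 × 5 = 140
  Item 6: 8 × 7 × 10 = 560
  Item 7: 3 × 10 × 5 = 150
  Item 8: 4 × 6 × 7 = 168
  Item 9: 9 × 9 × 7 = 567
After action: Item 9 → 9 × 9 × 4 = 324.
Revised RPNs: Item 6=560, Item 9=324, Item 2=288, Item 8=168, Item 7=150, Item 5=140, Item 3=84, Item 4=60.
Highest is now Item 6 (560).

Item 6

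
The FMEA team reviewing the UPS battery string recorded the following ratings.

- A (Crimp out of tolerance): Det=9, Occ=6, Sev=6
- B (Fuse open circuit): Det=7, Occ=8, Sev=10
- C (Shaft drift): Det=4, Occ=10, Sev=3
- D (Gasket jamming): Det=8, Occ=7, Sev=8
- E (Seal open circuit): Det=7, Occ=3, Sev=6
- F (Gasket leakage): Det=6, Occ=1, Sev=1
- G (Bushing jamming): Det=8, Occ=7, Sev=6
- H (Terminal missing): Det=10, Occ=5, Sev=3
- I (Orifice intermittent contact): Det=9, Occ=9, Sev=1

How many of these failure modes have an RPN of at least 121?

6

RPN = Severity × Occurrence × Detection:
  A: 6 × 6 × 9 = 324
  B: 10 × 8 × 7 = 560
  C: 3 × 10 × 4 = 120
  D: 8 × 7 × 8 = 448
  E: 6 × 3 × 7 = 126
  F: 1 × 1 × 6 = 6
  G: 6 × 7 × 8 = 336
  H: 3 × 5 × 10 = 150
  I: 1 × 9 × 9 = 81
Modes with RPN ≥ 121: A (324), B (560), D (448), E (126), G (336), H (150) → 6.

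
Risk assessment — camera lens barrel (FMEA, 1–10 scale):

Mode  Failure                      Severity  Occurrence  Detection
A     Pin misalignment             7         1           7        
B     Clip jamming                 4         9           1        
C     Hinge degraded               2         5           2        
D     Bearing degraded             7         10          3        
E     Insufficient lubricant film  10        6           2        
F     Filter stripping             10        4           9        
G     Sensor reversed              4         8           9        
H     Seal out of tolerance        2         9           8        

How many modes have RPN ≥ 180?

3

RPN = Severity × Occurrence × Detection:
  A: 7 × 1 × 7 = 49
  B: 4 × 9 × 1 = 36
  C: 2 × 5 × 2 = 20
  D: 7 × 10 × 3 = 210
  E: 10 × 6 × 2 = 120
  F: 10 × 4 × 9 = 360
  G: 4 × 8 × 9 = 288
  H: 2 × 9 × 8 = 144
Modes with RPN ≥ 180: D (210), F (360), G (288) → 3.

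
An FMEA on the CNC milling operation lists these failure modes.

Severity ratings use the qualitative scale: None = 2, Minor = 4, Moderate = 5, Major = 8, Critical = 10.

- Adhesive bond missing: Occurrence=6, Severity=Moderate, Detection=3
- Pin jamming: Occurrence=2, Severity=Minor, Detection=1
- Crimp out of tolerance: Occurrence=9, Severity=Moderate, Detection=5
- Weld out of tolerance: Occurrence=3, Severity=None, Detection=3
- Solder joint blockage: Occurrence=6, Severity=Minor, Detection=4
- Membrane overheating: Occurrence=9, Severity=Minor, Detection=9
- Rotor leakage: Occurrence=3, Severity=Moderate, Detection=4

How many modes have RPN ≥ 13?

RPN = Severity × Occurrence × Detection:
  Adhesive bond missing: 5 × 6 × 3 = 90
  Pin jamming: 4 × 2 × 1 = 8
  Crimp out of tolerance: 5 × 9 × 5 = 225
  Weld out of tolerance: 2 × 3 × 3 = 18
  Solder joint blockage: 4 × 6 × 4 = 96
  Membrane overheating: 4 × 9 × 9 = 324
  Rotor leakage: 5 × 3 × 4 = 60
Modes with RPN ≥ 13: Adhesive bond missing (90), Crimp out of tolerance (225), Weld out of tolerance (18), Solder joint blockage (96), Membrane overheating (324), Rotor leakage (60) → 6.

6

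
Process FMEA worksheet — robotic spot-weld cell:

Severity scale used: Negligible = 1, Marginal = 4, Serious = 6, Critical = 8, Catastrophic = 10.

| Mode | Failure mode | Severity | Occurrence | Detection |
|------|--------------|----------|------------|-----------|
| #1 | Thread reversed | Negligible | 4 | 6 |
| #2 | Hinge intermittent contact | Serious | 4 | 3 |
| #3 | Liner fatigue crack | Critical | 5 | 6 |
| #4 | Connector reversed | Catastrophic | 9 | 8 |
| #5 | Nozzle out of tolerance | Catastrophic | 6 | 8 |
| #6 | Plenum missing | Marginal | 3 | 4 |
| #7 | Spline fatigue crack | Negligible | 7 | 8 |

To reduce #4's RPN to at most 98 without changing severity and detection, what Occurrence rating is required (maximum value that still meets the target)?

1

#4: S=10, O=9, D=8 → current RPN = 720.
Fixed product = 80. Need 80 × O ≤ 98, so O ≤ 98/80 = 1.23.
Maximum integer Occurrence rating = 1 (gives RPN 80; O=2 would give 160 > 98).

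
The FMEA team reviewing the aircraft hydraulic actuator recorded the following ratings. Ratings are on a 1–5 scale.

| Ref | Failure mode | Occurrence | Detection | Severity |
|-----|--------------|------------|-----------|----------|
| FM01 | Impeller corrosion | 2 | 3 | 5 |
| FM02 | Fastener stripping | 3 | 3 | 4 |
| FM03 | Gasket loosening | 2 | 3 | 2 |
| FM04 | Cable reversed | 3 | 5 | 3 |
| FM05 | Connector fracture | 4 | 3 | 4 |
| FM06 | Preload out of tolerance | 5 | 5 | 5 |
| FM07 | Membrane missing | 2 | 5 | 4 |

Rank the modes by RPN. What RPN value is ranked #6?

RPN = Severity × Occurrence × Detection:
  FM01: 5 × 2 × 3 = 30
  FM02: 4 × 3 × 3 = 36
  FM03: 2 × 2 × 3 = 12
  FM04: 3 × 3 × 5 = 45
  FM05: 4 × 4 × 3 = 48
  FM06: 5 × 5 × 5 = 125
  FM07: 4 × 2 × 5 = 40
Sorted descending: 125, 48, 45, 40, 36, 30, 12.
The sixth-highest RPN is 30 (FM01).

30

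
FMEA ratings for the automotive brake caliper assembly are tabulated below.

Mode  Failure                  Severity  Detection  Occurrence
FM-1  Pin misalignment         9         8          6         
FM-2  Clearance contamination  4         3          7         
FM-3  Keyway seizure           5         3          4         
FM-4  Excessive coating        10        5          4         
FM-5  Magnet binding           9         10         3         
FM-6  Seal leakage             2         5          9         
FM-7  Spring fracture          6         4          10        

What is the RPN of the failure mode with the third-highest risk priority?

RPN = Severity × Occurrence × Detection:
  FM-1: 9 × 6 × 8 = 432
  FM-2: 4 × 7 × 3 = 84
  FM-3: 5 × 4 × 3 = 60
  FM-4: 10 × 4 × 5 = 200
  FM-5: 9 × 3 × 10 = 270
  FM-6: 2 × 9 × 5 = 90
  FM-7: 6 × 10 × 4 = 240
Sorted descending: 432, 270, 240, 200, 90, 84, 60.
The third-highest RPN is 240 (FM-7).

240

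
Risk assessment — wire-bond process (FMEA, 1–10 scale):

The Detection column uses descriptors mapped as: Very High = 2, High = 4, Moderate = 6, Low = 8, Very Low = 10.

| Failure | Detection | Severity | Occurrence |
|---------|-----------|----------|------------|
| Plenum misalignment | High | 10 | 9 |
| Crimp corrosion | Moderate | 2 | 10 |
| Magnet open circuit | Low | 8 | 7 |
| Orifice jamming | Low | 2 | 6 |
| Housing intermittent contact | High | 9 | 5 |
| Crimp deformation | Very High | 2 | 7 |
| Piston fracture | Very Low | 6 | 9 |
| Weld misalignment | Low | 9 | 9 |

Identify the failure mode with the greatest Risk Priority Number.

RPN = Severity × Occurrence × Detection:
  Plenum misalignment: 10 × 9 × 4 = 360
  Crimp corrosion: 2 × 10 × 6 = 120
  Magnet open circuit: 8 × 7 × 8 = 448
  Orifice jamming: 2 × 6 × 8 = 96
  Housing intermittent contact: 9 × 5 × 4 = 180
  Crimp deformation: 2 × 7 × 2 = 28
  Piston fracture: 6 × 9 × 10 = 540
  Weld misalignment: 9 × 9 × 8 = 648
Highest RPN is 648 → Weld misalignment.

Weld misalignment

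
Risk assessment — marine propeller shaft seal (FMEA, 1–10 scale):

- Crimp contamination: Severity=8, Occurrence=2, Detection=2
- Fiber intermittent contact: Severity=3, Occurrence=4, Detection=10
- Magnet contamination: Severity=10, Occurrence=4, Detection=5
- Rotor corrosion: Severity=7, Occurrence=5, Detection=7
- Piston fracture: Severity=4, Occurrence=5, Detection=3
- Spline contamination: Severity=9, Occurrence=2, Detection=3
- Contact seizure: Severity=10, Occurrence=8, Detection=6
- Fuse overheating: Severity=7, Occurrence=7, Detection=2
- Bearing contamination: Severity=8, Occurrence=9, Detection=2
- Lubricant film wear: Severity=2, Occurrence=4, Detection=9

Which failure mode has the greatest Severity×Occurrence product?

Criticality = Severity × Occurrence:
  Crimp contamination: 8 × 2 = 16
  Fiber intermittent contact: 3 × 4 = 12
  Magnet contamination: 10 × 4 = 40
  Rotor corrosion: 7 × 5 = 35
  Piston fracture: 4 × 5 = 20
  Spline contamination: 9 × 2 = 18
  Contact seizure: 10 × 8 = 80
  Fuse overheating: 7 × 7 = 49
  Bearing contamination: 8 × 9 = 72
  Lubricant film wear: 2 × 4 = 8
Highest criticality is 80 → Contact seizure.

Contact seizure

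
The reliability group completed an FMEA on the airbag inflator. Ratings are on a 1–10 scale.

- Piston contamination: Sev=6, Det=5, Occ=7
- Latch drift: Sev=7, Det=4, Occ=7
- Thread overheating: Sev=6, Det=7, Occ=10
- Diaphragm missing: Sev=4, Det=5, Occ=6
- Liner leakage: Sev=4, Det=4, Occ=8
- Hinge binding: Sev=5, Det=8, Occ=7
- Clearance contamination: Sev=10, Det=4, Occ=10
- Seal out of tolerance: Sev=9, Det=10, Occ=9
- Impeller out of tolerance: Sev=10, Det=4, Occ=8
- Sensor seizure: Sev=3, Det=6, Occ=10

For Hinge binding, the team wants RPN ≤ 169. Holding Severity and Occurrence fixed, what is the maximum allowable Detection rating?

4

Hinge binding: S=5, O=7, D=8 → current RPN = 280.
Fixed product = 35. Need 35 × D ≤ 169, so D ≤ 169/35 = 4.83.
Maximum integer Detection rating = 4 (gives RPN 140; D=5 would give 175 > 169).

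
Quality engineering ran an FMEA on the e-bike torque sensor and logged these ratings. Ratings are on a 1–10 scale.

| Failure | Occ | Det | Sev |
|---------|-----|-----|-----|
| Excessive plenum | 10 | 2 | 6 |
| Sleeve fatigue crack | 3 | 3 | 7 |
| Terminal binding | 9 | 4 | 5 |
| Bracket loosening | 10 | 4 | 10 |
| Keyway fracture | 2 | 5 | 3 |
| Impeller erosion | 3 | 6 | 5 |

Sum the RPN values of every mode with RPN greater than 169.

580

RPN = Severity × Occurrence × Detection:
  Excessive plenum: 6 × 10 × 2 = 120
  Sleeve fatigue crack: 7 × 3 × 3 = 63
  Terminal binding: 5 × 9 × 4 = 180
  Bracket loosening: 10 × 10 × 4 = 400
  Keyway fracture: 3 × 2 × 5 = 30
  Impeller erosion: 5 × 3 × 6 = 90
RPN > 169: Terminal binding (180), Bracket loosening (400).
Sum: 180 + 400 = 580.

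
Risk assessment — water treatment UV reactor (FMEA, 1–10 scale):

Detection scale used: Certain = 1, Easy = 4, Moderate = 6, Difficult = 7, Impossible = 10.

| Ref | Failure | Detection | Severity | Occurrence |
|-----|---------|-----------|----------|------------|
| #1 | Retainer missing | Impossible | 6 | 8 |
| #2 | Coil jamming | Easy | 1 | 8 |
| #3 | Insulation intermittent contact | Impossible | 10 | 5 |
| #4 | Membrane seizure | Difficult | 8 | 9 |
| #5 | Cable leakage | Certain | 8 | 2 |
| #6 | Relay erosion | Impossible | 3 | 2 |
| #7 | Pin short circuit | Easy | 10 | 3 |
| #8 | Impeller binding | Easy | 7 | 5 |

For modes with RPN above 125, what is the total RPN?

1624

RPN = Severity × Occurrence × Detection:
  #1: 6 × 8 × 10 = 480
  #2: 1 × 8 × 4 = 32
  #3: 10 × 5 × 10 = 500
  #4: 8 × 9 × 7 = 504
  #5: 8 × 2 × 1 = 16
  #6: 3 × 2 × 10 = 60
  #7: 10 × 3 × 4 = 120
  #8: 7 × 5 × 4 = 140
RPN > 125: #1 (480), #3 (500), #4 (504), #8 (140).
Sum: 480 + 500 + 504 + 140 = 1624.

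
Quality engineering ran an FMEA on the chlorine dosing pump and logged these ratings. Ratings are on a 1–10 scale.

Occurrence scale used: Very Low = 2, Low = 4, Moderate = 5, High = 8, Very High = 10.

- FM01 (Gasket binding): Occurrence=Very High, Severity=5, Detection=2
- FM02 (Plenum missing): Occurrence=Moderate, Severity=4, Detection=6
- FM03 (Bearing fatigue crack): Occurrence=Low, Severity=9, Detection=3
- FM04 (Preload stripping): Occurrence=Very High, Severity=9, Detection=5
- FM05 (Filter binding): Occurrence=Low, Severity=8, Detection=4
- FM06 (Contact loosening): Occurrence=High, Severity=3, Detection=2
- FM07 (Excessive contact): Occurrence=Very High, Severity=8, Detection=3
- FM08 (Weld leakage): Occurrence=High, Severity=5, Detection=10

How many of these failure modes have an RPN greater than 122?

RPN = Severity × Occurrence × Detection:
  FM01: 5 × 10 × 2 = 100
  FM02: 4 × 5 × 6 = 120
  FM03: 9 × 4 × 3 = 108
  FM04: 9 × 10 × 5 = 450
  FM05: 8 × 4 × 4 = 128
  FM06: 3 × 8 × 2 = 48
  FM07: 8 × 10 × 3 = 240
  FM08: 5 × 8 × 10 = 400
Modes with RPN > 122: FM04 (450), FM05 (128), FM07 (240), FM08 (400) → 4.

4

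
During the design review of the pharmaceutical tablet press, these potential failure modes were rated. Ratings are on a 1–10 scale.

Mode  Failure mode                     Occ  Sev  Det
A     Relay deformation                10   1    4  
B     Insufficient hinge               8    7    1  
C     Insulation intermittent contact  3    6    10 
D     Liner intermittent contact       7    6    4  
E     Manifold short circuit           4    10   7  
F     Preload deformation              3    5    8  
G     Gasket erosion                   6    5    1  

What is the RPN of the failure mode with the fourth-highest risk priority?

120

RPN = Severity × Occurrence × Detection:
  A: 1 × 10 × 4 = 40
  B: 7 × 8 × 1 = 56
  C: 6 × 3 × 10 = 180
  D: 6 × 7 × 4 = 168
  E: 10 × 4 × 7 = 280
  F: 5 × 3 × 8 = 120
  G: 5 × 6 × 1 = 30
Sorted descending: 280, 180, 168, 120, 56, 40, 30.
The fourth-highest RPN is 120 (F).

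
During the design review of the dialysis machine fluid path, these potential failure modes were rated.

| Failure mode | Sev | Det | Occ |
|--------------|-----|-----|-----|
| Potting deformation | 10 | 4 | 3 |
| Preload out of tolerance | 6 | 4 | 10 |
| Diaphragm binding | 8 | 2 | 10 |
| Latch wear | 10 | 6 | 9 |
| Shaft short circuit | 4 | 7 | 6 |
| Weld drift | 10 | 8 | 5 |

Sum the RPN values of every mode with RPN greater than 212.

1180

RPN = Severity × Occurrence × Detection:
  Potting deformation: 10 × 3 × 4 = 120
  Preload out of tolerance: 6 × 10 × 4 = 240
  Diaphragm binding: 8 × 10 × 2 = 160
  Latch wear: 10 × 9 × 6 = 540
  Shaft short circuit: 4 × 6 × 7 = 168
  Weld drift: 10 × 5 × 8 = 400
RPN > 212: Preload out of tolerance (240), Latch wear (540), Weld drift (400).
Sum: 240 + 540 + 400 = 1180.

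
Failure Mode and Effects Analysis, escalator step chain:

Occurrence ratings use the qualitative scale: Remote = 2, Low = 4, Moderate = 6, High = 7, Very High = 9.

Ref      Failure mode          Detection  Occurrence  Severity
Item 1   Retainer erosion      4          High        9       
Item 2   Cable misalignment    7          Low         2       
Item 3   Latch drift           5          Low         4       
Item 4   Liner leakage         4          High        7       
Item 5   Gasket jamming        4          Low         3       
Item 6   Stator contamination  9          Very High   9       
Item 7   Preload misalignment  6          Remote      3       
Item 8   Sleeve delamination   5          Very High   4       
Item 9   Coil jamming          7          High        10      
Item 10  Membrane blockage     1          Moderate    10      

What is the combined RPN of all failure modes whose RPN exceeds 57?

1987

RPN = Severity × Occurrence × Detection:
  Item 1: 9 × 7 × 4 = 252
  Item 2: 2 × 4 × 7 = 56
  Item 3: 4 × 4 × 5 = 80
  Item 4: 7 × 7 × 4 = 196
  Item 5: 3 × 4 × 4 = 48
  Item 6: 9 × 9 × 9 = 729
  Item 7: 3 × 2 × 6 = 36
  Item 8: 4 × 9 × 5 = 180
  Item 9: 10 × 7 × 7 = 490
  Item 10: 10 × 6 × 1 = 60
RPN > 57: Item 1 (252), Item 3 (80), Item 4 (196), Item 6 (729), Item 8 (180), Item 9 (490), Item 10 (60).
Sum: 252 + 80 + 196 + 729 + 180 + 490 + 60 = 1987.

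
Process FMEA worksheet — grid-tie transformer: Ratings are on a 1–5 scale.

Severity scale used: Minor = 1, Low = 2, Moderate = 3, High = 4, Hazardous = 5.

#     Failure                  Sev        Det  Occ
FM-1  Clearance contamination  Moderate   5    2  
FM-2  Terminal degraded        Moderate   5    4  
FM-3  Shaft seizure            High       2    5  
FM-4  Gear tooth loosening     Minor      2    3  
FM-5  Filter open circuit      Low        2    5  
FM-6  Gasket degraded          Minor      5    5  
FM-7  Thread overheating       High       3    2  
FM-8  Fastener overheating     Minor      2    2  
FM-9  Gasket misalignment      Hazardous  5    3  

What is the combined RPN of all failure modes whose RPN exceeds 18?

RPN = Severity × Occurrence × Detection:
  FM-1: 3 × 2 × 5 = 30
  FM-2: 3 × 4 × 5 = 60
  FM-3: 4 × 5 × 2 = 40
  FM-4: 1 × 3 × 2 = 6
  FM-5: 2 × 5 × 2 = 20
  FM-6: 1 × 5 × 5 = 25
  FM-7: 4 × 2 × 3 = 24
  FM-8: 1 × 2 × 2 = 4
  FM-9: 5 × 3 × 5 = 75
RPN > 18: FM-1 (30), FM-2 (60), FM-3 (40), FM-5 (20), FM-6 (25), FM-7 (24), FM-9 (75).
Sum: 30 + 60 + 40 + 20 + 25 + 24 + 75 = 274.

274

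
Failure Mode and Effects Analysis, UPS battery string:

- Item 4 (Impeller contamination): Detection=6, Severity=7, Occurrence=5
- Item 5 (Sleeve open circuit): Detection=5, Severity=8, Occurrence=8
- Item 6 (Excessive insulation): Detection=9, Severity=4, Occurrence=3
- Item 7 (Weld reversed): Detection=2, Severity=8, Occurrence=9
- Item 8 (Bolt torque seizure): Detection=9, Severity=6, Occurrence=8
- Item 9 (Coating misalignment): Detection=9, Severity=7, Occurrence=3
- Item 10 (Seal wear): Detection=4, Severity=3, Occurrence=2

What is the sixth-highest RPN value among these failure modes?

RPN = Severity × Occurrence × Detection:
  Item 4: 7 × 5 × 6 = 210
  Item 5: 8 × 8 × 5 = 320
  Item 6: 4 × 3 × 9 = 108
  Item 7: 8 × 9 × 2 = 144
  Item 8: 6 × 8 × 9 = 432
  Item 9: 7 × 3 × 9 = 189
  Item 10: 3 × 2 × 4 = 24
Sorted descending: 432, 320, 210, 189, 144, 108, 24.
The sixth-highest RPN is 108 (Item 6).

108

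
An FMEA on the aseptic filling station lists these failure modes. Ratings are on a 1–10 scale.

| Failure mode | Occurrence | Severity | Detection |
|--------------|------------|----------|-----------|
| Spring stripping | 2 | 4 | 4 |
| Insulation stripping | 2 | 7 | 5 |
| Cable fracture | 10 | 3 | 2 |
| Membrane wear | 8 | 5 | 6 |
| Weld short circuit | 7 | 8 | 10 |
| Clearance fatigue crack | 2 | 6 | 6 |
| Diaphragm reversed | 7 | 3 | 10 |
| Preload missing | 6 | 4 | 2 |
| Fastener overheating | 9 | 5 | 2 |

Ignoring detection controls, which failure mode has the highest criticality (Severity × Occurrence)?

Weld short circuit

Criticality = Severity × Occurrence:
  Spring stripping: 4 × 2 = 8
  Insulation stripping: 7 × 2 = 14
  Cable fracture: 3 × 10 = 30
  Membrane wear: 5 × 8 = 40
  Weld short circuit: 8 × 7 = 56
  Clearance fatigue crack: 6 × 2 = 12
  Diaphragm reversed: 3 × 7 = 21
  Preload missing: 4 × 6 = 24
  Fastener overheating: 5 × 9 = 45
Highest criticality is 56 → Weld short circuit.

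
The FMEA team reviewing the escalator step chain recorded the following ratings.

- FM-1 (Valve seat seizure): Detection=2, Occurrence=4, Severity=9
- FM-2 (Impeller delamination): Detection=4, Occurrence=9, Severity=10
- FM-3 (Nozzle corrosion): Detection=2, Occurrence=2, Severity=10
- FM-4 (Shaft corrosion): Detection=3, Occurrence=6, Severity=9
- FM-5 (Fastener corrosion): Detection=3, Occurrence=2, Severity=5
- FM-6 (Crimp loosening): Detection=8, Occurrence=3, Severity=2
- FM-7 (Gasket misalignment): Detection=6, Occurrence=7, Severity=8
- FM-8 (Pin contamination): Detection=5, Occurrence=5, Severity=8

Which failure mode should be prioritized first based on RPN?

RPN = Severity × Occurrence × Detection:
  FM-1: 9 × 4 × 2 = 72
  FM-2: 10 × 9 × 4 = 360
  FM-3: 10 × 2 × 2 = 40
  FM-4: 9 × 6 × 3 = 162
  FM-5: 5 × 2 × 3 = 30
  FM-6: 2 × 3 × 8 = 48
  FM-7: 8 × 7 × 6 = 336
  FM-8: 8 × 5 × 5 = 200
Highest RPN is 360 → FM-2.

FM-2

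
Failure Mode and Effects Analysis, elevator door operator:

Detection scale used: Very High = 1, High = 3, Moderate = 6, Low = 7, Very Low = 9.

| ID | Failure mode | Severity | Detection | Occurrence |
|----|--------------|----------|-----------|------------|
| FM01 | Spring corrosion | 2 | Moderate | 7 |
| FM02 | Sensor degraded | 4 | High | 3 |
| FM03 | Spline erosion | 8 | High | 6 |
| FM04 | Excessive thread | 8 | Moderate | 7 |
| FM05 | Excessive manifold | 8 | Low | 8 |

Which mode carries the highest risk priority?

RPN = Severity × Occurrence × Detection:
  FM01: 2 × 7 × 6 = 84
  FM02: 4 × 3 × 3 = 36
  FM03: 8 × 6 × 3 = 144
  FM04: 8 × 7 × 6 = 336
  FM05: 8 × 8 × 7 = 448
Highest RPN is 448 → FM05.

FM05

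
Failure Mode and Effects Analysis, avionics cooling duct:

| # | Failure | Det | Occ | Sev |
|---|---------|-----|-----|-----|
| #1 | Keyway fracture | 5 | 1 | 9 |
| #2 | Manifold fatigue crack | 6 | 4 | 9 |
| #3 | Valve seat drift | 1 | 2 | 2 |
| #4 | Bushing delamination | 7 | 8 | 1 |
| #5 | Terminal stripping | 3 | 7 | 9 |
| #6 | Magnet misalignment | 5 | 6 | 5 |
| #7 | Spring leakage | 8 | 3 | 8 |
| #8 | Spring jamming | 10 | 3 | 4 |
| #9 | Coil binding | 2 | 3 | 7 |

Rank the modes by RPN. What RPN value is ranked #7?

45

RPN = Severity × Occurrence × Detection:
  #1: 9 × 1 × 5 = 45
  #2: 9 × 4 × 6 = 216
  #3: 2 × 2 × 1 = 4
  #4: 1 × 8 × 7 = 56
  #5: 9 × 7 × 3 = 189
  #6: 5 × 6 × 5 = 150
  #7: 8 × 3 × 8 = 192
  #8: 4 × 3 × 10 = 120
  #9: 7 × 3 × 2 = 42
Sorted descending: 216, 192, 189, 150, 120, 56, 45, 42, 4.
The seventh-highest RPN is 45 (#1).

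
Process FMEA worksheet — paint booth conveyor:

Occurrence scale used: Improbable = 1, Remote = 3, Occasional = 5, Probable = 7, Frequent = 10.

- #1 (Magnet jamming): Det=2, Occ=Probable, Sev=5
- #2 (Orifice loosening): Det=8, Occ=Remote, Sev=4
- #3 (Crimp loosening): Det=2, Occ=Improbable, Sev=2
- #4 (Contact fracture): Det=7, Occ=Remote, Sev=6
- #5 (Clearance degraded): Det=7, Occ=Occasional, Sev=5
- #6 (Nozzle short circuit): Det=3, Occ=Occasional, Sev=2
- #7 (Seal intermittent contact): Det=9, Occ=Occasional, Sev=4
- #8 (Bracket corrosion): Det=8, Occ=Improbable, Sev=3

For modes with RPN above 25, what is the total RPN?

677

RPN = Severity × Occurrence × Detection:
  #1: 5 × 7 × 2 = 70
  #2: 4 × 3 × 8 = 96
  #3: 2 × 1 × 2 = 4
  #4: 6 × 3 × 7 = 126
  #5: 5 × 5 × 7 = 175
  #6: 2 × 5 × 3 = 30
  #7: 4 × 5 × 9 = 180
  #8: 3 × 1 × 8 = 24
RPN > 25: #1 (70), #2 (96), #4 (126), #5 (175), #6 (30), #7 (180).
Sum: 70 + 96 + 126 + 175 + 30 + 180 = 677.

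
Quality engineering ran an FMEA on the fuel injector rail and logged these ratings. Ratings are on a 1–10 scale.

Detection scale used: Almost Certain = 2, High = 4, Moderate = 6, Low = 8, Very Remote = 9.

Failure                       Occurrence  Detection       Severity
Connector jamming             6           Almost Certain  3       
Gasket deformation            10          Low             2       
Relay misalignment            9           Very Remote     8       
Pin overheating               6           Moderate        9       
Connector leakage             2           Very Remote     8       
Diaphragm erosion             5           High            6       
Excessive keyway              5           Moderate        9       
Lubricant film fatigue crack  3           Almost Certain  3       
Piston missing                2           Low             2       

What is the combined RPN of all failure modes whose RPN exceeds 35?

1702

RPN = Severity × Occurrence × Detection:
  Connector jamming: 3 × 6 × 2 = 36
  Gasket deformation: 2 × 10 × 8 = 160
  Relay misalignment: 8 × 9 × 9 = 648
  Pin overheating: 9 × 6 × 6 = 324
  Connector leakage: 8 × 2 × 9 = 144
  Diaphragm erosion: 6 × 5 × 4 = 120
  Excessive keyway: 9 × 5 × 6 = 270
  Lubricant film fatigue crack: 3 × 3 × 2 = 18
  Piston missing: 2 × 2 × 8 = 32
RPN > 35: Connector jamming (36), Gasket deformation (160), Relay misalignment (648), Pin overheating (324), Connector leakage (144), Diaphragm erosion (120), Excessive keyway (270).
Sum: 36 + 160 + 648 + 324 + 144 + 120 + 270 = 1702.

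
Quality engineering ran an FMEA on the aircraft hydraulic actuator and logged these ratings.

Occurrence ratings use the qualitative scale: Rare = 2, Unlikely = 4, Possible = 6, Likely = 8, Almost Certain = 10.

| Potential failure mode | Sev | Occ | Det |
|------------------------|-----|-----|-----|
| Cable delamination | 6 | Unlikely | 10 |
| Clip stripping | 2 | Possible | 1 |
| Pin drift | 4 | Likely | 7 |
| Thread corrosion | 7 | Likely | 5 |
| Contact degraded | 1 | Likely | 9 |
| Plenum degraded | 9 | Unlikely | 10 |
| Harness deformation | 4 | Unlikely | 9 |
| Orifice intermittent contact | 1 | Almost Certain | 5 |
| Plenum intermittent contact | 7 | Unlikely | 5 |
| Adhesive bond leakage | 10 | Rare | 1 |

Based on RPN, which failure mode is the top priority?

Plenum degraded

RPN = Severity × Occurrence × Detection:
  Cable delamination: 6 × 4 × 10 = 240
  Clip stripping: 2 × 6 × 1 = 12
  Pin drift: 4 × 8 × 7 = 224
  Thread corrosion: 7 × 8 × 5 = 280
  Contact degraded: 1 × 8 × 9 = 72
  Plenum degraded: 9 × 4 × 10 = 360
  Harness deformation: 4 × 4 × 9 = 144
  Orifice intermittent contact: 1 × 10 × 5 = 50
  Plenum intermittent contact: 7 × 4 × 5 = 140
  Adhesive bond leakage: 10 × 2 × 1 = 20
Highest RPN is 360 → Plenum degraded.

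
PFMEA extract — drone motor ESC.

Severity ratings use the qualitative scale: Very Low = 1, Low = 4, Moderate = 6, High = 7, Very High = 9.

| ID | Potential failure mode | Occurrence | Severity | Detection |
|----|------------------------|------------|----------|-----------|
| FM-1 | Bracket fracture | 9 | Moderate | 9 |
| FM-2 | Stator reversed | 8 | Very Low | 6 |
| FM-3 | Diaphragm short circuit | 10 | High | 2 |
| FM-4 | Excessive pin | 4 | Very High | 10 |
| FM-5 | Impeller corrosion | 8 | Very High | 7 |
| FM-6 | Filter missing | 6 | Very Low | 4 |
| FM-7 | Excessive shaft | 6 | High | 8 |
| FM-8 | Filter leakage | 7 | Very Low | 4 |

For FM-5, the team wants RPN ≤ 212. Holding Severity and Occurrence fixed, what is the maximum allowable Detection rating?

FM-5: S=9, O=8, D=7 → current RPN = 504.
Fixed product = 72. Need 72 × D ≤ 212, so D ≤ 212/72 = 2.94.
Maximum integer Detection rating = 2 (gives RPN 144; D=3 would give 216 > 212).

2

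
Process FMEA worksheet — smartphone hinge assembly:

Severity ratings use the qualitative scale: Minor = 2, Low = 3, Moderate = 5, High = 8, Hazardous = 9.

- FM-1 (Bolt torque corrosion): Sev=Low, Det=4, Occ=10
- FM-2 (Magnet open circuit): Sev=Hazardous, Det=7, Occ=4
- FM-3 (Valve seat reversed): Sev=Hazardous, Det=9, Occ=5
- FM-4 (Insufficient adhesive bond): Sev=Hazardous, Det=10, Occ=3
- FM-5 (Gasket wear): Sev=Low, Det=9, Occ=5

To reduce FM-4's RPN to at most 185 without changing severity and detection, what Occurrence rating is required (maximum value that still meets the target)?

FM-4: S=9, O=3, D=10 → current RPN = 270.
Fixed product = 90. Need 90 × O ≤ 185, so O ≤ 185/90 = 2.06.
Maximum integer Occurrence rating = 2 (gives RPN 180; O=3 would give 270 > 185).

2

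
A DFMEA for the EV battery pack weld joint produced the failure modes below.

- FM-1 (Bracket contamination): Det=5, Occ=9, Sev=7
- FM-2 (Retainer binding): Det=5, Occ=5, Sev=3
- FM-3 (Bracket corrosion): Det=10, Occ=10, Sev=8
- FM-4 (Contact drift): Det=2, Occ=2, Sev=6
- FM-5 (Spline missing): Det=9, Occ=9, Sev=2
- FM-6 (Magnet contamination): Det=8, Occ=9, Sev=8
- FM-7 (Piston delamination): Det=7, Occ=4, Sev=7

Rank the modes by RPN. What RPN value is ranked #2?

RPN = Severity × Occurrence × Detection:
  FM-1: 7 × 9 × 5 = 315
  FM-2: 3 × 5 × 5 = 75
  FM-3: 8 × 10 × 10 = 800
  FM-4: 6 × 2 × 2 = 24
  FM-5: 2 × 9 × 9 = 162
  FM-6: 8 × 9 × 8 = 576
  FM-7: 7 × 4 × 7 = 196
Sorted descending: 800, 576, 315, 196, 162, 75, 24.
The second-highest RPN is 576 (FM-6).

576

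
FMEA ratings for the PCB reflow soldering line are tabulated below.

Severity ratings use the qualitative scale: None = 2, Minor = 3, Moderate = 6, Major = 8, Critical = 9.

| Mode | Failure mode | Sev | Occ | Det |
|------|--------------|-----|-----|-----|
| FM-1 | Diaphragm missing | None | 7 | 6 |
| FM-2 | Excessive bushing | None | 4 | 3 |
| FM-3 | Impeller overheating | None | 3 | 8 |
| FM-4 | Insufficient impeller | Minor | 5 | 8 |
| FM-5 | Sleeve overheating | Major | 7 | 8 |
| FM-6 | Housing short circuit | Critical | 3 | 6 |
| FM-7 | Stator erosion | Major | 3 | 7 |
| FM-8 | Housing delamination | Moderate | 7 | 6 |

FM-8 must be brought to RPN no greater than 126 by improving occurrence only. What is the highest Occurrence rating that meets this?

3

FM-8: S=6, O=7, D=6 → current RPN = 252.
Fixed product = 36. Need 36 × O ≤ 126, so O ≤ 126/36 = 3.50.
Maximum integer Occurrence rating = 3 (gives RPN 108; O=4 would give 144 > 126).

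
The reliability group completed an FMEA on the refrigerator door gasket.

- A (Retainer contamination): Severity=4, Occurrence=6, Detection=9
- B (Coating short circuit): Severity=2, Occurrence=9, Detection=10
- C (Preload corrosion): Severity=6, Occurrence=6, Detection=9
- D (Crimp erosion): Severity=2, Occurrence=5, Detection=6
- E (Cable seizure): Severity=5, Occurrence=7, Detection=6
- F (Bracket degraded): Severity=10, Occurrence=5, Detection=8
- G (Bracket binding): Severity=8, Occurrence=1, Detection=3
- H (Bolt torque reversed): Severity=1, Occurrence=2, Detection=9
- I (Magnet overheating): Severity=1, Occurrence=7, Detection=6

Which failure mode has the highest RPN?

RPN = Severity × Occurrence × Detection:
  A: 4 × 6 × 9 = 216
  B: 2 × 9 × 10 = 180
  C: 6 × 6 × 9 = 324
  D: 2 × 5 × 6 = 60
  E: 5 × 7 × 6 = 210
  F: 10 × 5 × 8 = 400
  G: 8 × 1 × 3 = 24
  H: 1 × 2 × 9 = 18
  I: 1 × 7 × 6 = 42
Highest RPN is 400 → F.

F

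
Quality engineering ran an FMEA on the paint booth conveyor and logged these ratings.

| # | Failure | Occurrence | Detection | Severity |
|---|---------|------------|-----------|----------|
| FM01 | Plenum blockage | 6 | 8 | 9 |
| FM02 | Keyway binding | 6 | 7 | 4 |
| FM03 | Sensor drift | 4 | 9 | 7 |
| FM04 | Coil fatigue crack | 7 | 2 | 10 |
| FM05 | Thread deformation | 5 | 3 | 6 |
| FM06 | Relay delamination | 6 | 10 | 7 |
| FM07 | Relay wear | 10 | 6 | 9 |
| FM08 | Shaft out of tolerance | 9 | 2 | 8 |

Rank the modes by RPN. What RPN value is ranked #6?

RPN = Severity × Occurrence × Detection:
  FM01: 9 × 6 × 8 = 432
  FM02: 4 × 6 × 7 = 168
  FM03: 7 × 4 × 9 = 252
  FM04: 10 × 7 × 2 = 140
  FM05: 6 × 5 × 3 = 90
  FM06: 7 × 6 × 10 = 420
  FM07: 9 × 10 × 6 = 540
  FM08: 8 × 9 × 2 = 144
Sorted descending: 540, 432, 420, 252, 168, 144, 140, 90.
The sixth-highest RPN is 144 (FM08).

144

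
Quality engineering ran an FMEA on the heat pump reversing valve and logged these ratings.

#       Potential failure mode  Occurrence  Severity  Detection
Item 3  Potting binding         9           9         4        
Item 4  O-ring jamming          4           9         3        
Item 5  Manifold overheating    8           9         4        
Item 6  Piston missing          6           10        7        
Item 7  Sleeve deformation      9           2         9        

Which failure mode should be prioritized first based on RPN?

Item 6

RPN = Severity × Occurrence × Detection:
  Item 3: 9 × 9 × 4 = 324
  Item 4: 9 × 4 × 3 = 108
  Item 5: 9 × 8 × 4 = 288
  Item 6: 10 × 6 × 7 = 420
  Item 7: 2 × 9 × 9 = 162
Highest RPN is 420 → Item 6.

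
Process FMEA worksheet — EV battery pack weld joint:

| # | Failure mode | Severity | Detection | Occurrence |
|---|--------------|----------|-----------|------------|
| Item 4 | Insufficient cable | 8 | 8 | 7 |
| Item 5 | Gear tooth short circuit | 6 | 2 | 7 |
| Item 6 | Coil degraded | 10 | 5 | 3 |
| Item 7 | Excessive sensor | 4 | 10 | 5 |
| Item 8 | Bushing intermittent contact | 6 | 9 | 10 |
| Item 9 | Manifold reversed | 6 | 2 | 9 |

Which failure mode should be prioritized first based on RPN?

Item 8

RPN = Severity × Occurrence × Detection:
  Item 4: 8 × 7 × 8 = 448
  Item 5: 6 × 7 × 2 = 84
  Item 6: 10 × 3 × 5 = 150
  Item 7: 4 × 5 × 10 = 200
  Item 8: 6 × 10 × 9 = 540
  Item 9: 6 × 9 × 2 = 108
Highest RPN is 540 → Item 8.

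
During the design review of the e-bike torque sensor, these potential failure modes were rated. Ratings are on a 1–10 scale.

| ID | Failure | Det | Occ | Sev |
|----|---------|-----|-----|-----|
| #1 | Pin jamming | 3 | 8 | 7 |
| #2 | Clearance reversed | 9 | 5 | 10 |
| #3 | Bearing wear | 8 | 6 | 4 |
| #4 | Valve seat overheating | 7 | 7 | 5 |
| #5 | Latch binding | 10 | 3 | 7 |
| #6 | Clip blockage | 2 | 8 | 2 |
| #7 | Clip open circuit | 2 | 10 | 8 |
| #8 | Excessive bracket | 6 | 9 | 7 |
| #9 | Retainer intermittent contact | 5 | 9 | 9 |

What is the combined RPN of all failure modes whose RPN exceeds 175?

1880

RPN = Severity × Occurrence × Detection:
  #1: 7 × 8 × 3 = 168
  #2: 10 × 5 × 9 = 450
  #3: 4 × 6 × 8 = 192
  #4: 5 × 7 × 7 = 245
  #5: 7 × 3 × 10 = 210
  #6: 2 × 8 × 2 = 32
  #7: 8 × 10 × 2 = 160
  #8: 7 × 9 × 6 = 378
  #9: 9 × 9 × 5 = 405
RPN > 175: #2 (450), #3 (192), #4 (245), #5 (210), #8 (378), #9 (405).
Sum: 450 + 192 + 245 + 210 + 378 + 405 = 1880.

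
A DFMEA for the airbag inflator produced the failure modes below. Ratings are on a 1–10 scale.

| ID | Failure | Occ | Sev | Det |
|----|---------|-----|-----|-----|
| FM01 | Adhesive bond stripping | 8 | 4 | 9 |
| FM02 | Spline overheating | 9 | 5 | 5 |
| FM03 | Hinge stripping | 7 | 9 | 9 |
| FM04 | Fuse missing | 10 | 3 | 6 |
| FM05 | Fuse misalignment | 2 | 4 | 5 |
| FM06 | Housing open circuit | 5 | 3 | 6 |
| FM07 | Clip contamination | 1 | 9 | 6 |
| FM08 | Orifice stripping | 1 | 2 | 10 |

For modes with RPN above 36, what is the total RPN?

RPN = Severity × Occurrence × Detection:
  FM01: 4 × 8 × 9 = 288
  FM02: 5 × 9 × 5 = 225
  FM03: 9 × 7 × 9 = 567
  FM04: 3 × 10 × 6 = 180
  FM05: 4 × 2 × 5 = 40
  FM06: 3 × 5 × 6 = 90
  FM07: 9 × 1 × 6 = 54
  FM08: 2 × 1 × 10 = 20
RPN > 36: FM01 (288), FM02 (225), FM03 (567), FM04 (180), FM05 (40), FM06 (90), FM07 (54).
Sum: 288 + 225 + 567 + 180 + 40 + 90 + 54 = 1444.

1444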